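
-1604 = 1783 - 3387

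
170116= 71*2396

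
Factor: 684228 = 2^2*3^1*19^1*3001^1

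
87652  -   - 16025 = 103677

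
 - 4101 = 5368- 9469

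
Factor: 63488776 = 2^3 *13^1*610469^1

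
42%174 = 42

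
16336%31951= 16336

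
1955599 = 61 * 32059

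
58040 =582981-524941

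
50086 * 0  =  0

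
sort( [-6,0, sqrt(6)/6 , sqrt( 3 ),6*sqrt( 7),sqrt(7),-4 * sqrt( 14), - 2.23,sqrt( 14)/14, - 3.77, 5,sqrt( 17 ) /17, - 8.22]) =[ - 4*sqrt(14), - 8.22, - 6,  -  3.77, - 2.23, 0,sqrt(17)/17,sqrt( 14) /14, sqrt(6)/6,sqrt( 3),sqrt( 7 ),5, 6 *sqrt( 7 )]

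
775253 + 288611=1063864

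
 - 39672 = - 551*72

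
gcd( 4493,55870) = 1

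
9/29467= 9/29467 = 0.00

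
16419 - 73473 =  - 57054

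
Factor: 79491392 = 2^6*37^1*33569^1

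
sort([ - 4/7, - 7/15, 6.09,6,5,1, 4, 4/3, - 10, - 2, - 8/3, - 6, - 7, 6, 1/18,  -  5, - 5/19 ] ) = [ - 10, - 7, - 6, - 5,  -  8/3, - 2, - 4/7, - 7/15, - 5/19,1/18,1, 4/3, 4 , 5,6,6,6.09] 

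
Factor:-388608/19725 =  - 2^9 *5^( - 2)*11^1*23^1*263^( - 1) = -129536/6575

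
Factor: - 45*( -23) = 1035  =  3^2*5^1 * 23^1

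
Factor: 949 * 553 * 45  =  23615865=3^2 * 5^1*7^1*13^1 * 73^1*79^1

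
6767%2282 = 2203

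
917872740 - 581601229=336271511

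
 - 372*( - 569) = 211668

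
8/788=2/197 = 0.01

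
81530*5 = 407650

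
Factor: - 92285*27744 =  - 2^5*3^1*5^1*17^2*18457^1 = -2560355040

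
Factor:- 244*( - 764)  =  2^4*61^1*191^1  =  186416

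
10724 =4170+6554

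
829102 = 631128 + 197974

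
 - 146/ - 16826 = 73/8413 = 0.01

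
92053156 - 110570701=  - 18517545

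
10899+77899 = 88798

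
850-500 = 350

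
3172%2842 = 330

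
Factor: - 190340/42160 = -307/68  =  - 2^(- 2)*17^( - 1)*307^1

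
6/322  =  3/161 = 0.02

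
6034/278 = 3017/139 = 21.71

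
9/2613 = 3/871=0.00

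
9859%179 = 14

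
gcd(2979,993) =993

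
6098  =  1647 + 4451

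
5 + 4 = 9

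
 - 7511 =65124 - 72635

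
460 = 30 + 430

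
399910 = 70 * 5713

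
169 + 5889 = 6058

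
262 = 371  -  109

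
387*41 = 15867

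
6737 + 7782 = 14519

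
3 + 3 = 6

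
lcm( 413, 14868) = 14868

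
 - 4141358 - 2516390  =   - 6657748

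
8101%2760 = 2581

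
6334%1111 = 779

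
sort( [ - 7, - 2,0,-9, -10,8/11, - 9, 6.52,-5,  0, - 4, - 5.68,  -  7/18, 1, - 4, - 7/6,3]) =[-10, - 9,-9, - 7,-5.68 , - 5, - 4, - 4,- 2 , - 7/6, - 7/18,0,0, 8/11,1, 3 , 6.52]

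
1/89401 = 1/89401 = 0.00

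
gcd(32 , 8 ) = 8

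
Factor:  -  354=  -  2^1*3^1 * 59^1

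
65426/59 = 65426/59= 1108.92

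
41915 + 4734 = 46649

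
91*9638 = 877058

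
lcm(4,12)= 12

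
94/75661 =94/75661 = 0.00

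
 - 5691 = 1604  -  7295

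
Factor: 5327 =7^1 * 761^1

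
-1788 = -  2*894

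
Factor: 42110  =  2^1*5^1*4211^1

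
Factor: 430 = 2^1 * 5^1*43^1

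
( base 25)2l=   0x47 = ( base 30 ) 2b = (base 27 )2h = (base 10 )71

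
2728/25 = 109  +  3/25 = 109.12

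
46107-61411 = - 15304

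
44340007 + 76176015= 120516022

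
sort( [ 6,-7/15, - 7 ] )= [ - 7, - 7/15,  6 ]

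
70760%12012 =10700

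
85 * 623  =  52955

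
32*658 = 21056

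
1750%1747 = 3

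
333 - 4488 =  - 4155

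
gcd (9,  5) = 1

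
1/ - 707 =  - 1 + 706/707 = - 0.00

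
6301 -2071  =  4230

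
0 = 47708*0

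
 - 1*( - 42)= 42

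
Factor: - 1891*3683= - 29^1*31^1*61^1*127^1 = - 6964553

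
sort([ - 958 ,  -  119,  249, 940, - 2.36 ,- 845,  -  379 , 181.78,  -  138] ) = [ - 958, - 845, -379, -138, - 119, - 2.36, 181.78 , 249,940]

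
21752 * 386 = 8396272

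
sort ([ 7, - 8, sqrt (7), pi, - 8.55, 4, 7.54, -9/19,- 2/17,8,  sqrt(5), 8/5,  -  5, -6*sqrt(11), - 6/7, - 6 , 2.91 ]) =[ - 6*sqrt(11),-8.55,-8,-6, - 5,-6/7, - 9/19, - 2/17, 8/5,  sqrt( 5),sqrt(7), 2.91, pi, 4, 7, 7.54, 8 ] 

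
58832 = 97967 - 39135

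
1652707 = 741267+911440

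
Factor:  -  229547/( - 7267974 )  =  2^( - 1)*3^( - 1 )* 7^(  -  2) * 59^(  -  1)*419^( -1)*229547^1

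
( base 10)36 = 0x24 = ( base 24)1c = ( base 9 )40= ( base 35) 11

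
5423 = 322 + 5101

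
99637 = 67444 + 32193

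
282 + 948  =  1230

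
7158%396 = 30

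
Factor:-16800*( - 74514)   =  2^6*3^2 *5^2*7^1*11^1*1129^1 = 1251835200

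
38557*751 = 28956307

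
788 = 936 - 148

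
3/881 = 3/881 = 0.00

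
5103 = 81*63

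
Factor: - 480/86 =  - 2^4 * 3^1 * 5^1 * 43^(  -  1) =-  240/43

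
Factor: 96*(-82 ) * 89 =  - 700608 = - 2^6*3^1*41^1*89^1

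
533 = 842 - 309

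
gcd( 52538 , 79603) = 1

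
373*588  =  219324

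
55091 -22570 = 32521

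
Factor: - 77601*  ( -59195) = 4593591195=3^1 * 5^1*11839^1 *25867^1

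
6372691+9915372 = 16288063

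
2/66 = 1/33 = 0.03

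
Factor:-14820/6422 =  - 30/13 = -2^1*3^1*5^1*13^(  -  1) 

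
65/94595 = 13/18919 = 0.00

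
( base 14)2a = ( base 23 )1F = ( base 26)1c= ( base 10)38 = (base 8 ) 46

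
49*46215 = 2264535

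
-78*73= -5694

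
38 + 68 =106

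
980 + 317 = 1297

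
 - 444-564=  - 1008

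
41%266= 41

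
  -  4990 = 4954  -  9944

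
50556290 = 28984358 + 21571932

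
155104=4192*37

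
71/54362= 71/54362=0.00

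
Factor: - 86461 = -86461^1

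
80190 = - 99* ( - 810) 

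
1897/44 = 43 + 5/44 = 43.11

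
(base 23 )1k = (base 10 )43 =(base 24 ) 1j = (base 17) 29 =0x2B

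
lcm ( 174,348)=348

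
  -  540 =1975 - 2515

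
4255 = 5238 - 983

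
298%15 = 13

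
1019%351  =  317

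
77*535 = 41195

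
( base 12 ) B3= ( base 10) 135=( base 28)4n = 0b10000111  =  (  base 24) 5F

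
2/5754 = 1/2877 = 0.00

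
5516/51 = 5516/51 = 108.16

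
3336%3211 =125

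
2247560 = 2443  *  920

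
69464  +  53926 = 123390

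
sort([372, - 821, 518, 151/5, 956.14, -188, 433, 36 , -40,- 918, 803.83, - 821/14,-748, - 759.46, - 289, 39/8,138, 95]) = [ -918, - 821, - 759.46, - 748, - 289, - 188, - 821/14, - 40, 39/8, 151/5, 36, 95,138,372, 433, 518,803.83, 956.14 ]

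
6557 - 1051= 5506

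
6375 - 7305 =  - 930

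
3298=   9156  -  5858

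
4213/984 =4+277/984  =  4.28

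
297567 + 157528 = 455095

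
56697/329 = 56697/329 = 172.33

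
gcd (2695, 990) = 55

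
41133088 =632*65084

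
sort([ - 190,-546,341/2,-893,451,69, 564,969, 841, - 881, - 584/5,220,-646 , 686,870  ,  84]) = [-893,-881 , - 646,- 546, - 190, - 584/5,69,84,341/2, 220,  451, 564, 686, 841 , 870,969]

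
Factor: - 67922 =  -2^1 * 33961^1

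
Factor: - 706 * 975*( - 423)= 2^1 * 3^3*5^2*13^1* 47^1*353^1 = 291172050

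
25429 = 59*431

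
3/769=3/769=0.00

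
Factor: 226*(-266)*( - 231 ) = 13886796=2^2*3^1*7^2*11^1*19^1*113^1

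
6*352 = 2112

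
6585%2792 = 1001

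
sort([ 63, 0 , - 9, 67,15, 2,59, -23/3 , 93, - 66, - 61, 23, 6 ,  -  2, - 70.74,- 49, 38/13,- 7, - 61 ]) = [ - 70.74,- 66,  -  61 , - 61, - 49, - 9, - 23/3,-7,- 2, 0,2, 38/13, 6,15, 23,59,63, 67, 93] 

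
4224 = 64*66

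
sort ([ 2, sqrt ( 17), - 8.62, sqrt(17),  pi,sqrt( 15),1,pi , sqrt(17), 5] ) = [-8.62, 1,2,pi, pi, sqrt( 15),sqrt(17), sqrt (17),  sqrt(17),5]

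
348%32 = 28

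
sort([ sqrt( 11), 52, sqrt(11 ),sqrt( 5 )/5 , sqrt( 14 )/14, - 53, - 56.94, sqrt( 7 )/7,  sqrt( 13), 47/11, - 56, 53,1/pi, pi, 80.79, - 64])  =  [ - 64, - 56.94, - 56, - 53,sqrt ( 14)/14, 1/pi, sqrt( 7 )/7, sqrt( 5 )/5, pi,sqrt( 11), sqrt( 11 ), sqrt(13 ),47/11 , 52, 53, 80.79]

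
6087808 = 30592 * 199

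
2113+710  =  2823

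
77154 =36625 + 40529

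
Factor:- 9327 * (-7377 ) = 68805279 = 3^2 * 2459^1 *3109^1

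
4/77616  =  1/19404 =0.00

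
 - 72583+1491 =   -  71092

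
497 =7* 71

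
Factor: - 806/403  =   - 2 = - 2^1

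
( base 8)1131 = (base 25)O1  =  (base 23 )133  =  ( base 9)737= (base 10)601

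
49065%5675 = 3665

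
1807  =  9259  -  7452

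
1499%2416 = 1499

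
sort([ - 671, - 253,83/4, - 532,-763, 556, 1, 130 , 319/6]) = [-763, - 671, -532, - 253, 1, 83/4,319/6, 130, 556]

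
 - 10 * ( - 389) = 3890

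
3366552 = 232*14511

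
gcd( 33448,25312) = 904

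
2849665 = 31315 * 91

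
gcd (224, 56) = 56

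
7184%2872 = 1440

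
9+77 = 86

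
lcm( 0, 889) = 0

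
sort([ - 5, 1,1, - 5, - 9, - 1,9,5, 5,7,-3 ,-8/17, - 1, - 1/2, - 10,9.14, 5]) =[ - 10 , -9  , -5, - 5,  -  3, - 1, - 1, - 1/2,- 8/17, 1 , 1,5,5,5,7,  9, 9.14 ] 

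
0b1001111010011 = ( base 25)830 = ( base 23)9DF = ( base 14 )1BC7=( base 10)5075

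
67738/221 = 306+112/221= 306.51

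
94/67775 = 94/67775=   0.00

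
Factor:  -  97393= - 17^2*337^1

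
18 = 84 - 66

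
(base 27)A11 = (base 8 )16226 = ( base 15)227D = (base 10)7318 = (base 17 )1858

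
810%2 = 0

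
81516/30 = 13586/5 = 2717.20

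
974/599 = 1 + 375/599 = 1.63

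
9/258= 3/86 = 0.03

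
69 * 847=58443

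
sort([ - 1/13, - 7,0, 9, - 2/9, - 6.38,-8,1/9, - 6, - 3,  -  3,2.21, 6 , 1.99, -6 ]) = [ - 8, - 7,-6.38, - 6, - 6, - 3, - 3, - 2/9, - 1/13,0 , 1/9, 1.99,2.21, 6, 9 ] 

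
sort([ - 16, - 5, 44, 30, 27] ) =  [-16, - 5,27,  30, 44] 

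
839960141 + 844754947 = 1684715088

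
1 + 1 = 2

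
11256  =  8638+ 2618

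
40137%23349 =16788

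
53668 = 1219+52449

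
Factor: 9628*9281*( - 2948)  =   - 263425815664 = -2^4  *11^1*29^1* 67^1 * 83^1*9281^1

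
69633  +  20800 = 90433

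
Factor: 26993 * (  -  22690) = -2^1*5^1*2269^1*26993^1 = - 612471170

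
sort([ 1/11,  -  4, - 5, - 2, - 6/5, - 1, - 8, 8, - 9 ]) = [ - 9, - 8,-5, - 4, - 2, - 6/5, - 1,1/11, 8]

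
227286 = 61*3726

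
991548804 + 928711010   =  1920259814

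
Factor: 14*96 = 1344  =  2^6 *3^1*7^1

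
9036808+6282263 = 15319071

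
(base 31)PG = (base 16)317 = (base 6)3355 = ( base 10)791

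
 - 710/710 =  - 1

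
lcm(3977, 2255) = 218735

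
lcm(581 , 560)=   46480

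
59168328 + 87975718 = 147144046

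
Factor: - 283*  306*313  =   - 2^1 * 3^2 * 17^1 * 283^1 * 313^1 = - 27105174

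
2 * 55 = 110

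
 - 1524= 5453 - 6977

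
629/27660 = 629/27660 = 0.02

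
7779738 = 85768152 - 77988414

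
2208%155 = 38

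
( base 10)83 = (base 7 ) 146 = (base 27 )32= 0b1010011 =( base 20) 43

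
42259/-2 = - 42259/2  =  -  21129.50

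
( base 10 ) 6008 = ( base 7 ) 23342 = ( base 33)5h2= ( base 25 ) 9F8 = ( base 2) 1011101111000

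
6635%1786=1277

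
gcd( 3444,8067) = 3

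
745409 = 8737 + 736672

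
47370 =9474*5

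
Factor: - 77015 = - 5^1 *73^1*211^1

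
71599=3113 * 23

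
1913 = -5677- - 7590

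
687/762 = 229/254 = 0.90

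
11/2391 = 11/2391 = 0.00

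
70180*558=39160440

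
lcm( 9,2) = 18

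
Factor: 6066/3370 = 3^2 *5^( - 1)=9/5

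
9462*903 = 8544186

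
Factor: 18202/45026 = 19/47 = 19^1*47^( - 1)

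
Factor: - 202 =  - 2^1*101^1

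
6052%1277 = 944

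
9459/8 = 9459/8 = 1182.38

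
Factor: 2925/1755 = 5/3=   3^(  -  1)*5^1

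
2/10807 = 2/10807 = 0.00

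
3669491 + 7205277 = 10874768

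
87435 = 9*9715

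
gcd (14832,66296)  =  8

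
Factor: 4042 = 2^1*43^1*47^1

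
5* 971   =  4855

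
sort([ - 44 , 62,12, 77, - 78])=[ - 78, - 44,12,  62,  77]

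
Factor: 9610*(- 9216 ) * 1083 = -95916718080 = -2^11 * 3^3  *5^1 * 19^2*31^2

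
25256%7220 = 3596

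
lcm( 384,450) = 28800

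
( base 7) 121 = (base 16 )40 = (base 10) 64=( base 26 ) 2C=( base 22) 2k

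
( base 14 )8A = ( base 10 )122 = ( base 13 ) 95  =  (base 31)3t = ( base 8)172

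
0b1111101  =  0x7D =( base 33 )3q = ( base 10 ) 125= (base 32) 3t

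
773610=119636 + 653974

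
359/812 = 359/812   =  0.44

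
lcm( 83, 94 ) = 7802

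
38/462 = 19/231 = 0.08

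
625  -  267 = 358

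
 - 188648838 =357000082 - 545648920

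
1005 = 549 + 456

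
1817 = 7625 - 5808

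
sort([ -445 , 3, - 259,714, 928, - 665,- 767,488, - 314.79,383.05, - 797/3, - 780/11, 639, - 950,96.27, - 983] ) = [ - 983, - 950,  -  767, - 665, - 445, - 314.79, - 797/3, - 259, - 780/11, 3, 96.27, 383.05,488, 639,  714,928] 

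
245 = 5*49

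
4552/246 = 2276/123 = 18.50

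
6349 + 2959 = 9308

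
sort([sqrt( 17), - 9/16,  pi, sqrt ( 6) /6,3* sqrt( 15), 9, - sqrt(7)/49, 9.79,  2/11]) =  [ - 9/16, - sqrt( 7 )/49, 2/11,sqrt (6 ) /6, pi , sqrt( 17),9, 9.79, 3*sqrt( 15)] 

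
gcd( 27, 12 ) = 3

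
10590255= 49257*215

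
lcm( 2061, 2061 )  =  2061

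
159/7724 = 159/7724 = 0.02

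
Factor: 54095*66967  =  3622579865 = 5^1 *31^1* 167^1 * 349^1*401^1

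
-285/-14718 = 95/4906 = 0.02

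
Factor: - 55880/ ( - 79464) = 635/903 = 3^(-1)*5^1*7^( - 1)*43^( - 1)*127^1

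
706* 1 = 706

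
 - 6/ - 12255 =2/4085  =  0.00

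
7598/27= 7598/27=281.41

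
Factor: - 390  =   - 2^1*3^1*5^1*13^1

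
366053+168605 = 534658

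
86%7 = 2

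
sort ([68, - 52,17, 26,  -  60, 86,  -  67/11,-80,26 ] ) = [ - 80,- 60, - 52, - 67/11, 17  ,  26, 26 , 68, 86 ] 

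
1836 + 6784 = 8620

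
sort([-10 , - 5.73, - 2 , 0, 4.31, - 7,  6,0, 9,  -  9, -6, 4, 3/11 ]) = [-10,- 9, - 7,-6,  -  5.73 ,-2, 0, 0 , 3/11,4,4.31,6 , 9 ]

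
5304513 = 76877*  69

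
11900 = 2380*5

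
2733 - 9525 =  - 6792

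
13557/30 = 4519/10 = 451.90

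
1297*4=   5188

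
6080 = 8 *760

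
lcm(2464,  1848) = 7392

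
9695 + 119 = 9814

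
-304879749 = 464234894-769114643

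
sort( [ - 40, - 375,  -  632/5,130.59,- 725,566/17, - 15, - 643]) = [ - 725 , - 643,-375 , - 632/5, - 40, - 15,566/17, 130.59 ] 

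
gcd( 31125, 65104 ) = 1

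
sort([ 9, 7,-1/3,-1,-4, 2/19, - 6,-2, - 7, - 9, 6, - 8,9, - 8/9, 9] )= [ - 9,- 8, - 7, - 6,-4,-2, - 1, - 8/9, - 1/3, 2/19,6, 7, 9,9, 9]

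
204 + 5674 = 5878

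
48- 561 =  - 513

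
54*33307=1798578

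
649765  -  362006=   287759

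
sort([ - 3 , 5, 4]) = [ - 3,4,5]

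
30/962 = 15/481 = 0.03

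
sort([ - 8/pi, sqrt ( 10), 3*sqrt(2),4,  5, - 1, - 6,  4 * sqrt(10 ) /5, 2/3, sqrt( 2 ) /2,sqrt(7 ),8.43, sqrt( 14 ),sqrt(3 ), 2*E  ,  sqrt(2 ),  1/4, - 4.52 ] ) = [ - 6,-4.52,- 8/pi, - 1, 1/4 , 2/3,  sqrt( 2)/2, sqrt(2 ), sqrt(3 ), 4*sqrt (10)/5, sqrt( 7 ),sqrt( 10 ), sqrt( 14 ),4,  3*sqrt(2 ),5, 2*E, 8.43]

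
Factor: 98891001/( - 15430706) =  - 2^( - 1)*3^2*11^2*71^1*1279^1*1499^( - 1) * 5147^( - 1)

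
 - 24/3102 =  - 1 + 513/517=- 0.01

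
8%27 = 8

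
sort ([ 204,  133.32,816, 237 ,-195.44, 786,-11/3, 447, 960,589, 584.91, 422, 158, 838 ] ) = [ - 195.44, -11/3, 133.32, 158, 204, 237, 422,447, 584.91, 589, 786,  816, 838, 960] 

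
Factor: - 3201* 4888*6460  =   - 101076312480 = -2^5*3^1*5^1*11^1*13^1*17^1*19^1*47^1*97^1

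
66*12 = 792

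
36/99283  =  36/99283 =0.00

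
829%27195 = 829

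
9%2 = 1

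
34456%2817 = 652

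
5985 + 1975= 7960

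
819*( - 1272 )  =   - 1041768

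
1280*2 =2560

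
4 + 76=80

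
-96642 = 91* ( - 1062) 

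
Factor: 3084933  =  3^1*29^1 *59^1*601^1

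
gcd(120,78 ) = 6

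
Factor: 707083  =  13^1*109^1*499^1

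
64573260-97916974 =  - 33343714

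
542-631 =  - 89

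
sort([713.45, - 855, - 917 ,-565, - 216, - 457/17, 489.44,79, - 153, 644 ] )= [ - 917, - 855,  -  565,- 216  , - 153, - 457/17,79, 489.44,644,713.45] 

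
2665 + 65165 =67830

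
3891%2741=1150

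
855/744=1 + 37/248 =1.15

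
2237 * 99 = 221463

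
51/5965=51/5965=0.01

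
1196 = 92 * 13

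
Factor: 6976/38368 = 2/11 = 2^1*11^( - 1)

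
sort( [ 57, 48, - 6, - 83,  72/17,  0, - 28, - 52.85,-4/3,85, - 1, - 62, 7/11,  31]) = [-83, -62,  -  52.85, - 28, - 6 , - 4/3, - 1,0, 7/11,72/17,31,48 , 57,  85 ]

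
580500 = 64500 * 9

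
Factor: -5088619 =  - 31^1*164149^1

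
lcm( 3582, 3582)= 3582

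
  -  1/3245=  - 1/3245 = - 0.00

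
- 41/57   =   - 41/57 = - 0.72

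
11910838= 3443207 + 8467631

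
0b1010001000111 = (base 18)G07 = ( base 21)bg4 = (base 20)cjb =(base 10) 5191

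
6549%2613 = 1323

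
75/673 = 75/673 = 0.11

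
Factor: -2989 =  - 7^2*61^1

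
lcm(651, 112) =10416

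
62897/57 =1103 + 26/57 = 1103.46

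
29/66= 29/66 = 0.44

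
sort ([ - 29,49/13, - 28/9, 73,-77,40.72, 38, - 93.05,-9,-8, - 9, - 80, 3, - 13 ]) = [ - 93.05, - 80,-77, - 29, - 13, -9,-9, - 8, - 28/9, 3,  49/13, 38,40.72, 73 ]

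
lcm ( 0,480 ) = 0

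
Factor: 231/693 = 1/3=3^ ( - 1 ) 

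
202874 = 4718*43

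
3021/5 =3021/5 = 604.20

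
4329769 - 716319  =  3613450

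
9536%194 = 30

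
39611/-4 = - 39611/4 = -9902.75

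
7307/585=7307/585  =  12.49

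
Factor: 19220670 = 2^1*3^2 * 5^1*7^1*30509^1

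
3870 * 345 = 1335150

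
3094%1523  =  48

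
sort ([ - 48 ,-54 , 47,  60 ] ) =[ - 54,-48,  47 , 60]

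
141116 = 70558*2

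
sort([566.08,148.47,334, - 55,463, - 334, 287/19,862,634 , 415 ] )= [ - 334, - 55,287/19,148.47,334,415, 463, 566.08,634, 862]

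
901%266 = 103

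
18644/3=6214 + 2/3=6214.67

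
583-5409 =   -  4826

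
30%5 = 0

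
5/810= 1/162 =0.01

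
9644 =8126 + 1518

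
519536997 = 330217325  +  189319672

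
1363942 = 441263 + 922679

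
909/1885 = 909/1885 = 0.48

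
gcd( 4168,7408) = 8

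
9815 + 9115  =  18930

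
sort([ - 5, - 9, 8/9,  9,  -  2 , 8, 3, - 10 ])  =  [ - 10, - 9, -5, - 2,  8/9,3,8,9]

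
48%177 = 48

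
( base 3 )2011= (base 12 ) 4a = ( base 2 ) 111010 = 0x3A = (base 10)58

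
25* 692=17300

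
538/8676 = 269/4338 = 0.06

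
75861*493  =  37399473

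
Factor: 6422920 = 2^3*5^1 * 7^2*29^1*113^1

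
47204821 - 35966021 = 11238800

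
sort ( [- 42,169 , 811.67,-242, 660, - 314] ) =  [ -314,-242 , - 42,169,  660, 811.67 ]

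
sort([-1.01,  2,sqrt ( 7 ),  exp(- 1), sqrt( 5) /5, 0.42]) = [ - 1.01,exp(-1 ), 0.42,sqrt ( 5) /5, 2, sqrt( 7 ) ]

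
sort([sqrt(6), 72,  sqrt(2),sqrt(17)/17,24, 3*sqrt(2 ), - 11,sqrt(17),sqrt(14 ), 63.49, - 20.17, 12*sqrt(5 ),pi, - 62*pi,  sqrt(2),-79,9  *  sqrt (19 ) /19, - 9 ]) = [ - 62*pi, - 79, - 20.17, - 11, - 9,  sqrt( 17)/17,sqrt (2),sqrt (2),  9*sqrt (19)/19, sqrt( 6),pi,sqrt( 14),sqrt(17),  3 * sqrt(2),  24, 12*sqrt(5), 63.49, 72 ]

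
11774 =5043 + 6731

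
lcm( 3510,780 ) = 7020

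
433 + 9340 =9773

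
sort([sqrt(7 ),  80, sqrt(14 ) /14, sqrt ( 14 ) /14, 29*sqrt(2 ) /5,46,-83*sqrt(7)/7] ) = [ -83*sqrt( 7 ) /7 , sqrt (14 ) /14 , sqrt(14 )/14, sqrt(7 ),29 * sqrt( 2 ) /5,46,80]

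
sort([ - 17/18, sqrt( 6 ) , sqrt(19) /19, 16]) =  [ - 17/18 , sqrt(19 ) /19,sqrt (6), 16 ]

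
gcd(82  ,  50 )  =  2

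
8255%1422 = 1145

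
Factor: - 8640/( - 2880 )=3^1  =  3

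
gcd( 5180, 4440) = 740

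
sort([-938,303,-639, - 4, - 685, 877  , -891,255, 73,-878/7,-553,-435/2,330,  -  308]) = [ - 938,-891, -685,- 639, - 553, - 308,-435/2,-878/7, - 4,73, 255,303,330,877]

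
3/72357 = 1/24119 = 0.00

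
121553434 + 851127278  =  972680712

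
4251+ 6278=10529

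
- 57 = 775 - 832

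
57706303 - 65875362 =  - 8169059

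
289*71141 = 20559749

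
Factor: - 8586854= - 2^1*67^1*64081^1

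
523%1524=523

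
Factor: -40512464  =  -2^4 * 79^1*32051^1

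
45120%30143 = 14977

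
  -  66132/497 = - 66132/497 =- 133.06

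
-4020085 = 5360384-9380469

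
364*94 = 34216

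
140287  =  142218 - 1931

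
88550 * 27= 2390850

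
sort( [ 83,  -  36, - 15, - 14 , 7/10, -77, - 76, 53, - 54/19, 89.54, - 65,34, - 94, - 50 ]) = [ - 94, - 77 , - 76, - 65, - 50, - 36, - 15, - 14,- 54/19, 7/10, 34,  53, 83, 89.54]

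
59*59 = 3481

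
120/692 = 30/173 = 0.17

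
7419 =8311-892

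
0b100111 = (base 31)18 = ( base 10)39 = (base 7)54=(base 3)1110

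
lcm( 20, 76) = 380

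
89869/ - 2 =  - 44935 +1/2=- 44934.50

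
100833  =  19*5307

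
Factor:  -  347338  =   -2^1*173669^1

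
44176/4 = 11044 = 11044.00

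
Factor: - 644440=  - 2^3*5^1*16111^1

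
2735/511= 5 + 180/511 = 5.35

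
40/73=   40/73 = 0.55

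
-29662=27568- 57230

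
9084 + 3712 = 12796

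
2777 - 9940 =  - 7163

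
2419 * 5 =12095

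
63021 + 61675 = 124696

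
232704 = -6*( - 38784)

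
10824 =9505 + 1319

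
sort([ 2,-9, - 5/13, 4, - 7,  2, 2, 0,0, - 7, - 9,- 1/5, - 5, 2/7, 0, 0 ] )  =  [  -  9, - 9, - 7, - 7, - 5,- 5/13,-1/5,  0,0, 0,0,2/7, 2, 2, 2,4 ] 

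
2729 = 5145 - 2416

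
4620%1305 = 705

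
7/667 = 7/667 = 0.01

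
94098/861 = 109  +  83/287 = 109.29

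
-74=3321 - 3395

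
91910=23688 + 68222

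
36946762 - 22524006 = 14422756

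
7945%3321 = 1303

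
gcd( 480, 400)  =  80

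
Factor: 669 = 3^1* 223^1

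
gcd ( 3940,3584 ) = 4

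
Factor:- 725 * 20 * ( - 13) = 188500 = 2^2*5^3*13^1 * 29^1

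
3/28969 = 3/28969 = 0.00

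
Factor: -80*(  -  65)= 5200 = 2^4*5^2*13^1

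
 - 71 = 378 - 449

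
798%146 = 68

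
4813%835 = 638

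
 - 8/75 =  - 8/75 = - 0.11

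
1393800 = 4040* 345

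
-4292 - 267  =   - 4559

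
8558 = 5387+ 3171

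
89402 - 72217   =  17185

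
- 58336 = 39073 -97409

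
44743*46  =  2058178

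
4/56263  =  4/56263 = 0.00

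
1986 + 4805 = 6791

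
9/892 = 9/892 = 0.01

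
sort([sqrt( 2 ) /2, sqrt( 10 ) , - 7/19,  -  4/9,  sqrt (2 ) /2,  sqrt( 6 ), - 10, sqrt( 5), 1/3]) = [ - 10, - 4/9,- 7/19 , 1/3,sqrt( 2 ) /2, sqrt( 2 )/2,  sqrt( 5),sqrt( 6),sqrt( 10)]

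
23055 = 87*265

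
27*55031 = 1485837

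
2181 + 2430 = 4611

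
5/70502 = 5/70502 =0.00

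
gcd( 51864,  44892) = 12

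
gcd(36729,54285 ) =231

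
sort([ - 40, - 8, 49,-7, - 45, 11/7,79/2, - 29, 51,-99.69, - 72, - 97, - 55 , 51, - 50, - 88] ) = [ - 99.69 , - 97,- 88, - 72, - 55, - 50, - 45,-40,-29, - 8,- 7, 11/7, 79/2, 49,51,  51 ]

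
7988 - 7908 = 80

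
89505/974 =89505/974 = 91.89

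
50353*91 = 4582123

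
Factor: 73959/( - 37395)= - 89/45 =-  3^(-2 ) * 5^( - 1 )*89^1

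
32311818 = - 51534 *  ( - 627) 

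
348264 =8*43533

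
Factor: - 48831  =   - 3^1*41^1*397^1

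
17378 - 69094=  - 51716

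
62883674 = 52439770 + 10443904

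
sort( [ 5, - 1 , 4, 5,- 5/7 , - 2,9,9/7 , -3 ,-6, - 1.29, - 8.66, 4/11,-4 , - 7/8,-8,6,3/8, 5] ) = [- 8.66 ,-8, - 6, - 4, - 3 , - 2 ,-1.29, - 1 ,- 7/8, - 5/7,4/11, 3/8, 9/7, 4, 5, 5, 5,  6, 9]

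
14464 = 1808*8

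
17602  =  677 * 26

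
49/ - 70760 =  - 1 + 70711/70760  =  -0.00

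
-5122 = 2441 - 7563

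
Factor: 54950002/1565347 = 2^1 * 7^( - 1 )*223621^(  -  1)*27475001^1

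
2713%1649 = 1064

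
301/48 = 301/48=6.27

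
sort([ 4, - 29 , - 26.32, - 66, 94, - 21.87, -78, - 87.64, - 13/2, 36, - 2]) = [-87.64, - 78, - 66, - 29, - 26.32,-21.87, - 13/2 , - 2, 4 , 36,  94]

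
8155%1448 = 915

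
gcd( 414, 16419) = 3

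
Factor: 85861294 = 2^1*71^1*107^1*5651^1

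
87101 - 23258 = 63843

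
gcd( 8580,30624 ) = 132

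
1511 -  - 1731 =3242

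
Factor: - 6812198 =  - 2^1*3406099^1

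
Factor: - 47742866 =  - 2^1 * 23871433^1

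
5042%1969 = 1104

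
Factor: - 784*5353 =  - 4196752 = - 2^4*7^2 * 53^1*101^1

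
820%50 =20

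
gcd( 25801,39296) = 1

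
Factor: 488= 2^3*61^1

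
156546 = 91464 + 65082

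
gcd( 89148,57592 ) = 92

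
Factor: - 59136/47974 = -29568/23987 = -2^7*3^1*7^1 * 11^1*17^( - 2 )*83^ ( - 1)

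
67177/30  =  67177/30 = 2239.23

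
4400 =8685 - 4285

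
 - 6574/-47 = 139 + 41/47 = 139.87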